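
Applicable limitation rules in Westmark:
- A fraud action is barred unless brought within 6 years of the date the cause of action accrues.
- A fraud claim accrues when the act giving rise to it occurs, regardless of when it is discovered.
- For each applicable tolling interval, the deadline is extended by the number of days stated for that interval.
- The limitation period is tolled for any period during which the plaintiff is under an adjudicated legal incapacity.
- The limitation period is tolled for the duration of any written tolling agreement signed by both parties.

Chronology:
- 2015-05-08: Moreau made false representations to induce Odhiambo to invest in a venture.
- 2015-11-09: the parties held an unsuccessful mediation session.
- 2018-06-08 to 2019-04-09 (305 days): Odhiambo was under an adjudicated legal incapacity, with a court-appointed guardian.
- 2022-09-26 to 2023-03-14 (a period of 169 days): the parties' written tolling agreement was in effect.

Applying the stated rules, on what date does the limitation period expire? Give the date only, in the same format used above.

2022-03-09

The claim accrued on 2015-05-08, when the wrongful act occurred.
6 years from 2015-05-08 is 2021-05-08.
The period was tolled for 305 days by the plaintiff's legal incapacity (2018-06-08 to 2019-04-09), pushing the deadline to 2022-03-09.
The written tolling agreement starting 2022-09-26 came too late — the period had run on 2022-03-09 — and so does not extend the deadline.
None of the other events listed affects the running of the period under the stated rules.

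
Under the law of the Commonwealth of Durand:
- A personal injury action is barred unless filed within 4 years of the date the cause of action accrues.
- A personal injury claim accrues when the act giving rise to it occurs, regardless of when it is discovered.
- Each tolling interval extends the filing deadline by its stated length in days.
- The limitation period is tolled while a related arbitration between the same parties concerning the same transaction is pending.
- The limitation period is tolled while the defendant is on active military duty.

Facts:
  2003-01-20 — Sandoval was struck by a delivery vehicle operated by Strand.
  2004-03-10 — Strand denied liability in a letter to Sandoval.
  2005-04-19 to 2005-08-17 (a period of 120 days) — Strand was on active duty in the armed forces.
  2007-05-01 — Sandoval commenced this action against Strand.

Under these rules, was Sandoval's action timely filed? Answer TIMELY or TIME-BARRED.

TIMELY

The cause of action accrued on 2003-01-20, the date of the act.
The untolled deadline — 4 years after 2003-01-20 — is 2007-01-20.
The period was tolled for 120 days by the defendant's active military service (2005-04-19 to 2005-08-17), pushing the deadline to 2007-05-20.
The other events in the timeline have no effect on the limitation period under the stated rules.
The 2007-05-01 filing precedes the 2007-05-20 deadline; the claim is timely.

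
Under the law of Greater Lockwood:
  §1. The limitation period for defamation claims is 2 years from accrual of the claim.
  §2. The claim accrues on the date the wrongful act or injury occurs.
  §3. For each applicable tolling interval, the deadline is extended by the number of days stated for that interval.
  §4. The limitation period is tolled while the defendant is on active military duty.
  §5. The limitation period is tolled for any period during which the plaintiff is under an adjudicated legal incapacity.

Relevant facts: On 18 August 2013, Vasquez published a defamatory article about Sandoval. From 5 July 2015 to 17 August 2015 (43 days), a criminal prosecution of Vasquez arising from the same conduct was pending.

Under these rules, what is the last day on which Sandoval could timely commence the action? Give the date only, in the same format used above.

18 August 2015

The claim accrued on 18 August 2013, when the wrongful act occurred.
2 years from 18 August 2013 is 18 August 2015.
Although a criminal prosecution ran from 5 July 2015 to 17 August 2015, the stated rules do not make that a tolling event, so it is disregarded.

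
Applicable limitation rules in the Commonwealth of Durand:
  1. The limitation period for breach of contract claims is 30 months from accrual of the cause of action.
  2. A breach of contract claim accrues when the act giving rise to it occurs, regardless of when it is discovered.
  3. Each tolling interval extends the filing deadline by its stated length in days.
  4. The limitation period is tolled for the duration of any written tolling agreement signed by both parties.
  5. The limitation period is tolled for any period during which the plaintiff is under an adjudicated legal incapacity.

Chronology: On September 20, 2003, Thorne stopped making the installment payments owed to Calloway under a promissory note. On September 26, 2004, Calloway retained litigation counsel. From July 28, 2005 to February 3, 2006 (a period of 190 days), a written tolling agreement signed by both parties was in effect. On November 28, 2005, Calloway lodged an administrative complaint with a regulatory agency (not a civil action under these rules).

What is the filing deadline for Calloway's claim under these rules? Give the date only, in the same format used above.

September 26, 2006

The limitation period began to run on September 20, 2003.
Adding the 30 months base period to September 20, 2003 gives a deadline of March 20, 2006, before any tolling.
Because the written tolling agreement ran from July 28, 2005 to February 3, 2006, the deadline is extended by 190 days to September 26, 2006.
The other events in the timeline have no effect on the limitation period under the stated rules.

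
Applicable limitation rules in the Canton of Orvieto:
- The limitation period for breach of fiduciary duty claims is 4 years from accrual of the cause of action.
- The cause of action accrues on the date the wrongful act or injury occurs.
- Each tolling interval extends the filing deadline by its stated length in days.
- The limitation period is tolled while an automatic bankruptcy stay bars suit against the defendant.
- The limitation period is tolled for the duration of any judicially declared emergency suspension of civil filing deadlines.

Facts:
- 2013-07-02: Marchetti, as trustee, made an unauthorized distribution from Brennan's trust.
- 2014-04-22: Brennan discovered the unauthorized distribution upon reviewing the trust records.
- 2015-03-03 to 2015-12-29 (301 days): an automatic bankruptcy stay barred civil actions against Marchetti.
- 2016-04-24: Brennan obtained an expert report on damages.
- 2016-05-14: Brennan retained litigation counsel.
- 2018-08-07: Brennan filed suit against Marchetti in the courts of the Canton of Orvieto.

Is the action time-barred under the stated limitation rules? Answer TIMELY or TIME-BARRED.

TIME-BARRED

Accrual is governed by the date of the act, so the period began to run on 2013-07-02; the later discovery on 2014-04-22 is irrelevant under the stated rule.
Adding the 4 years base period to 2013-07-02 gives a deadline of 2017-07-02, before any tolling.
Because the automatic bankruptcy stay ran from 2015-03-03 to 2015-12-29, the deadline is extended by 301 days to 2018-04-29.
None of the other events listed affects the running of the period under the stated rules.
Filing on 2018-08-07 missed the 2018-04-29 deadline — the action is time-barred.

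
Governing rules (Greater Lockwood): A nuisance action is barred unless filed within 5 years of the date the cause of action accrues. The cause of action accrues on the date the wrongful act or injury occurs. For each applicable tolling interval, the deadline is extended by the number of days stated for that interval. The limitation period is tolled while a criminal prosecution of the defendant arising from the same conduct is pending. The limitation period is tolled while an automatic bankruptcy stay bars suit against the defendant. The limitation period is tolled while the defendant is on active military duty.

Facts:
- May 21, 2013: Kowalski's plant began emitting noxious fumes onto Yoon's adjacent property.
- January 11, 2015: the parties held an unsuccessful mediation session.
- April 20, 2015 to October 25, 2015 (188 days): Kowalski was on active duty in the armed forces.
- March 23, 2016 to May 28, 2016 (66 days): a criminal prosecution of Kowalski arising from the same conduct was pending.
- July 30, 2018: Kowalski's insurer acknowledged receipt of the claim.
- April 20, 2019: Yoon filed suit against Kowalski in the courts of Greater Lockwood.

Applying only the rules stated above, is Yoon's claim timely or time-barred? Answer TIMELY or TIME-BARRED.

The cause of action accrued on May 21, 2013, the date of the act.
5 years from May 21, 2013 is May 21, 2018.
The defendant's active military service from April 20, 2015 to October 25, 2015 tolled the period for 188 days, extending the deadline to November 25, 2018.
The period was tolled for 66 days by the pending criminal prosecution (March 23, 2016 to May 28, 2016), pushing the deadline to January 30, 2019.
The other events in the timeline have no effect on the limitation period under the stated rules.
The April 20, 2019 filing falls after the January 30, 2019 deadline; the claim is time-barred.

TIME-BARRED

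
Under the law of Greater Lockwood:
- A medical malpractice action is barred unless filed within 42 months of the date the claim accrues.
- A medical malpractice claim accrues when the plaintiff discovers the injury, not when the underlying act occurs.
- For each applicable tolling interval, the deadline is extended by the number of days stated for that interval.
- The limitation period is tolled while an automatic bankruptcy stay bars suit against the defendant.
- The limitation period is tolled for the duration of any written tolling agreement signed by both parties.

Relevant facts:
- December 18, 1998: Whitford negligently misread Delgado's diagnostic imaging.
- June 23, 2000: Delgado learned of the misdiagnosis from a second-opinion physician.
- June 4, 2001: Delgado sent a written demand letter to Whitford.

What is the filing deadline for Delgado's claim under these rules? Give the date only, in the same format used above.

Accrual is tied to discovery, so the period began on June 23, 2000 rather than on December 18, 1998 when the act occurred.
Adding the 42 months base period to June 23, 2000 gives a deadline of December 23, 2003, before any tolling.
Nothing else in the chronology tolls or restarts the period.

December 23, 2003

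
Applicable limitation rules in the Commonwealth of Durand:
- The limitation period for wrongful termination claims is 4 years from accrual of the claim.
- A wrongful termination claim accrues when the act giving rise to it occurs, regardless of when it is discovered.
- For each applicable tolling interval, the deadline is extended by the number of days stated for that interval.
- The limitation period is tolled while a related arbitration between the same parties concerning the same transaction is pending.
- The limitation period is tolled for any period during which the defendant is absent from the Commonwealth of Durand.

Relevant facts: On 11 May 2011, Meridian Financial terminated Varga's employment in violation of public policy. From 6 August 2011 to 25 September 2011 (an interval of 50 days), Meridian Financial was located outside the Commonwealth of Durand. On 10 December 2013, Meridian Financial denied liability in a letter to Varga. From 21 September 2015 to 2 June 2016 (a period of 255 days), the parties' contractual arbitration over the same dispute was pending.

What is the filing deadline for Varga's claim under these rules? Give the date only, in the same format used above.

30 June 2015

The claim accrued on 11 May 2011, the date of the act.
4 years from 11 May 2011 is 11 May 2015.
Because the defendant's absence from the jurisdiction ran from 6 August 2011 to 25 September 2011, the deadline is extended by 50 days to 30 June 2015.
By the time the pending related arbitration began on 21 September 2015, the limitation period had already expired on 30 June 2015; that interval cannot revive it.
The other events in the timeline have no effect on the limitation period under the stated rules.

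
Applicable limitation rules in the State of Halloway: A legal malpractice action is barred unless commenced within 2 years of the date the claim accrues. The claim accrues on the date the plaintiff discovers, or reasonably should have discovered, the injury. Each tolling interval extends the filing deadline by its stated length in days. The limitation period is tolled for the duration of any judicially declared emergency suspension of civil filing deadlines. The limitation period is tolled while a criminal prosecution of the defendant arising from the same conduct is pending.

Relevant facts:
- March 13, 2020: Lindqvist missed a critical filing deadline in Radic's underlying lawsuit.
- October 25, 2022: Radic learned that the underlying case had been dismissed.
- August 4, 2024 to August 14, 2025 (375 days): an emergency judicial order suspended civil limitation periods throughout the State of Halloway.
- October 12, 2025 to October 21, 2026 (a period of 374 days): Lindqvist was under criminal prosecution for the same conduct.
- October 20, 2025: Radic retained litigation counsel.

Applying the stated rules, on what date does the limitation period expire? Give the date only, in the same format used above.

November 13, 2026

The claim did not accrue until Radic discovered the injury on October 25, 2022; the March 13, 2020 act date does not start the clock under the stated rule.
2 years from October 25, 2022 is October 25, 2024.
The emergency suspension of filing deadlines from August 4, 2024 to August 14, 2025 tolled the period for 375 days, extending the deadline to November 4, 2025.
The period was tolled for 374 days by the pending criminal prosecution (October 12, 2025 to October 21, 2026), pushing the deadline to November 13, 2026.
Nothing else in the chronology tolls or restarts the period.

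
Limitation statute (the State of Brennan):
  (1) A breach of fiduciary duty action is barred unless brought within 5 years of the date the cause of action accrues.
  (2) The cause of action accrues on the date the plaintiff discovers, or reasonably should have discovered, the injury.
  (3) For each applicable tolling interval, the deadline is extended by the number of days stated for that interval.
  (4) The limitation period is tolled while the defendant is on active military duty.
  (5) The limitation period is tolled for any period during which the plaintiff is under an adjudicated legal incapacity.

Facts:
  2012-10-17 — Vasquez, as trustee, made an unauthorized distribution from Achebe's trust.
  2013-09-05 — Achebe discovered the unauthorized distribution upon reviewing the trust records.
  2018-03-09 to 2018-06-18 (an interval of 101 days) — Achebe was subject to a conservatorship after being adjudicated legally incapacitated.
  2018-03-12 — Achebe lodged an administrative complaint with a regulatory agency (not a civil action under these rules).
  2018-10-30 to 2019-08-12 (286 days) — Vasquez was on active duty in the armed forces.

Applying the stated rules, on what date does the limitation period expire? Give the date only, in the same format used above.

The claim did not accrue until Achebe discovered the injury on 2013-09-05; the 2012-10-17 act date does not start the clock under the stated rule.
5 years from 2013-09-05 is 2018-09-05.
The period was tolled for 101 days by the plaintiff's legal incapacity (2018-03-09 to 2018-06-18), pushing the deadline to 2018-12-15.
Because the defendant's active military service ran from 2018-10-30 to 2019-08-12, the deadline is extended by 286 days to 2019-09-27.
None of the other events listed affects the running of the period under the stated rules.

2019-09-27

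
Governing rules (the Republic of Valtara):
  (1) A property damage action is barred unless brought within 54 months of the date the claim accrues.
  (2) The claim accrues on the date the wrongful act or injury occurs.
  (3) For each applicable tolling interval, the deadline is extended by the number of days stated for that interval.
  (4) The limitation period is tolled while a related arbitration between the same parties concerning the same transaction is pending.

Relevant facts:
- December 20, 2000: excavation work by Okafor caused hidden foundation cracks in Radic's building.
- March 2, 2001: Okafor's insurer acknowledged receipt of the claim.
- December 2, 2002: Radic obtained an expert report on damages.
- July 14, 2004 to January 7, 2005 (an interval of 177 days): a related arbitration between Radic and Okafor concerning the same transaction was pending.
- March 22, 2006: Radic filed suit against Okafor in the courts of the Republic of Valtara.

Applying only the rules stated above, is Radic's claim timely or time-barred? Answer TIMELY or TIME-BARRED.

TIME-BARRED

The claim accrued on December 20, 2000, when the wrongful act occurred.
The untolled deadline — 54 months after December 20, 2000 — is June 20, 2005.
The period was tolled for 177 days by the pending related arbitration (July 14, 2004 to January 7, 2005), pushing the deadline to December 14, 2005.
Nothing else in the chronology tolls or restarts the period.
Radic filed on March 22, 2006, after the December 14, 2005 deadline, so the action is time-barred.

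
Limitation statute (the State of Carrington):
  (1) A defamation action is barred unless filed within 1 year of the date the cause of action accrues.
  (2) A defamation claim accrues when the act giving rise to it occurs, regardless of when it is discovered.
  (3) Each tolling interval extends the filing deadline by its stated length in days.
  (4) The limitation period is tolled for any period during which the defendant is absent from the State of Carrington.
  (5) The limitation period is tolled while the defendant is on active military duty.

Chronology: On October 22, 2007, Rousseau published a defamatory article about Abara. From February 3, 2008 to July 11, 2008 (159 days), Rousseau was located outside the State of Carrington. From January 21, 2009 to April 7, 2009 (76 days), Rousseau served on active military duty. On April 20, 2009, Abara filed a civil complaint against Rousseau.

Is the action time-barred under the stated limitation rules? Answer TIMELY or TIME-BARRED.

TIMELY

The claim accrued on October 22, 2007, when the wrongful act occurred.
The untolled deadline — 1 year after October 22, 2007 — is October 22, 2008.
Because the defendant's absence from the jurisdiction ran from February 3, 2008 to July 11, 2008, the deadline is extended by 159 days to March 30, 2009.
The period was tolled for 76 days by the defendant's active military service (January 21, 2009 to April 7, 2009), pushing the deadline to June 14, 2009.
Filing on April 20, 2009 beat the June 14, 2009 deadline — the action is timely.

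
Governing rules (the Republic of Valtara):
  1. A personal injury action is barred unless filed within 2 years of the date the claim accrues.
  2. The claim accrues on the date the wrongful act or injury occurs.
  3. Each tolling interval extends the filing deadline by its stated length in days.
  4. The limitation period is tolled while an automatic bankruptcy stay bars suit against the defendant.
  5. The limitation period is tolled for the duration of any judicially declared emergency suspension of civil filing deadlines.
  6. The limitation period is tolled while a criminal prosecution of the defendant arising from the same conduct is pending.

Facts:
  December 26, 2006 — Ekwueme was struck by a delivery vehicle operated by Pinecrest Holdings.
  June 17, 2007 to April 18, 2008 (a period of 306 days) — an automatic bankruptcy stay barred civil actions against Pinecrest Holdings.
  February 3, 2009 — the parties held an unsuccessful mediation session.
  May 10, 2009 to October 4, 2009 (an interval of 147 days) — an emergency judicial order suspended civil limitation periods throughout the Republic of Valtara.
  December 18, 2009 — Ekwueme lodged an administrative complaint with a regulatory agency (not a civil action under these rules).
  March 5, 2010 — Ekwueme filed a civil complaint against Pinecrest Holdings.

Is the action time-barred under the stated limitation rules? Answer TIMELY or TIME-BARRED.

TIMELY

The claim accrued on December 26, 2006, the date of the act.
The untolled deadline — 2 years after December 26, 2006 — is December 26, 2008.
The automatic bankruptcy stay from June 17, 2007 to April 18, 2008 tolled the period for 306 days, extending the deadline to October 28, 2009.
The period was tolled for 147 days by the emergency suspension of filing deadlines (May 10, 2009 to October 4, 2009), pushing the deadline to March 24, 2010.
None of the other events listed affects the running of the period under the stated rules.
Ekwueme filed on March 5, 2010, before the March 24, 2010 deadline, so the action is timely.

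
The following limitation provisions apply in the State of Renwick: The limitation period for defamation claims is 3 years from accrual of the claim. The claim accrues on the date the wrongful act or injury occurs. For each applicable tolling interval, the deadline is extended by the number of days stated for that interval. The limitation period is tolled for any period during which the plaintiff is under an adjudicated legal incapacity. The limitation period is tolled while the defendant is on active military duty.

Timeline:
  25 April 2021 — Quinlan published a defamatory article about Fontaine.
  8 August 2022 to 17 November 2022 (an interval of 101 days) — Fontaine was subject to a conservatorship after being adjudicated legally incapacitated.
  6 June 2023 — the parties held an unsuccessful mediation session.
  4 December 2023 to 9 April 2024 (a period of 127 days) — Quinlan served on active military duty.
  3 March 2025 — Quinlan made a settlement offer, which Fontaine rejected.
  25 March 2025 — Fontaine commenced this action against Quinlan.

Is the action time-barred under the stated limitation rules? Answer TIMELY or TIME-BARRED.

TIME-BARRED

The claim accrued on 25 April 2021, when the wrongful act occurred.
3 years from 25 April 2021 is 25 April 2024.
The plaintiff's legal incapacity from 8 August 2022 to 17 November 2022 tolled the period for 101 days, extending the deadline to 4 August 2024.
The defendant's active military service from 4 December 2023 to 9 April 2024 tolled the period for 127 days, extending the deadline to 9 December 2024.
The other events in the timeline have no effect on the limitation period under the stated rules.
The 25 March 2025 filing falls after the 9 December 2024 deadline; the claim is time-barred.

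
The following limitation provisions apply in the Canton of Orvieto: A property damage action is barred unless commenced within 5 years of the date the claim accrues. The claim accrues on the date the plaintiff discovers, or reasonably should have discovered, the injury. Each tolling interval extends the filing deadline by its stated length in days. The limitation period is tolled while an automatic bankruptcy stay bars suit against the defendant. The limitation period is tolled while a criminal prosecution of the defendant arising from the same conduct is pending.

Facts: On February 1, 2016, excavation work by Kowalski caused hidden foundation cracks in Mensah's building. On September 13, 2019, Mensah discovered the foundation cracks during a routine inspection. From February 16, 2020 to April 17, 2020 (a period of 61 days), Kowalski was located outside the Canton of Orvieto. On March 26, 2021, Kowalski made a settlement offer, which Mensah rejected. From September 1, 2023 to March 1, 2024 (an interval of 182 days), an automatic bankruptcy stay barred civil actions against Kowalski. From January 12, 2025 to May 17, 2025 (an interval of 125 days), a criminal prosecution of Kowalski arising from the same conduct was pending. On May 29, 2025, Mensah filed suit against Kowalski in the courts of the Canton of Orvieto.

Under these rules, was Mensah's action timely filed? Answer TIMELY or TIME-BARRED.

The claim did not accrue until Mensah discovered the injury on September 13, 2019; the February 1, 2016 act date does not start the clock under the stated rule.
5 years from September 13, 2019 is September 13, 2024.
Because the automatic bankruptcy stay ran from September 1, 2023 to March 1, 2024, the deadline is extended by 182 days to March 14, 2025.
The pending criminal prosecution from January 12, 2025 to May 17, 2025 tolled the period for 125 days, extending the deadline to July 17, 2025.
No stated provision tolls the period for the defendant's absence, so the interval from February 16, 2020 to April 17, 2020 has no effect on the deadline.
Nothing else in the chronology tolls or restarts the period.
Filing on May 29, 2025 beat the July 17, 2025 deadline — the action is timely.

TIMELY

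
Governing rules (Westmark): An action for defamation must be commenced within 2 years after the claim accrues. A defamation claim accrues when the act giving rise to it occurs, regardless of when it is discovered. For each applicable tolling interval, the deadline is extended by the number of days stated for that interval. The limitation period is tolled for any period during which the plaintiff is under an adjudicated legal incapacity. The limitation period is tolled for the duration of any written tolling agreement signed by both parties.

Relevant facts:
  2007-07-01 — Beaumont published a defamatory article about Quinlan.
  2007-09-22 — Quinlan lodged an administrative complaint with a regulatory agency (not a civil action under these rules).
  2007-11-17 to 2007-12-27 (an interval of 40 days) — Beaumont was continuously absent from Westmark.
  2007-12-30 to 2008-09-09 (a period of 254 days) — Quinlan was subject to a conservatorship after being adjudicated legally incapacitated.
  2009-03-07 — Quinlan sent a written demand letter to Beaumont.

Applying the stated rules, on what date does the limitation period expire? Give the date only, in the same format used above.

2010-03-12

The claim accrued on 2007-07-01, the date of the act.
Adding the 2 years base period to 2007-07-01 gives a deadline of 2009-07-01, before any tolling.
The plaintiff's legal incapacity from 2007-12-30 to 2008-09-09 tolled the period for 254 days, extending the deadline to 2010-03-12.
The defendant's absence from the jurisdiction from 2007-11-17 to 2007-12-27 does not toll the period, because no stated rule makes the defendant's absence a tolling event.
The other events in the timeline have no effect on the limitation period under the stated rules.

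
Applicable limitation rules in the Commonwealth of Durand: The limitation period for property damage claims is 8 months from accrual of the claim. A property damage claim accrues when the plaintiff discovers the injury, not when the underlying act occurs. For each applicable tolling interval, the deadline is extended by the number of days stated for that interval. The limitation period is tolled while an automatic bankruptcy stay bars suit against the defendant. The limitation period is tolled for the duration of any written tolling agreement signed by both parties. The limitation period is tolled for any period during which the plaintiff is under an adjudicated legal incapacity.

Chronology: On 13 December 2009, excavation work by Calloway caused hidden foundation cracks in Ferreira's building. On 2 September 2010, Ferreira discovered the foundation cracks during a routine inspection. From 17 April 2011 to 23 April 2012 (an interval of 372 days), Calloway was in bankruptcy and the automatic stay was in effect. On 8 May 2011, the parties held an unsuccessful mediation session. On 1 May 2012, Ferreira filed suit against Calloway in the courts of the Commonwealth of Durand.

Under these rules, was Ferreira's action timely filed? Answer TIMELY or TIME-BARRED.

TIMELY

Accrual is tied to discovery, so the period began on 2 September 2010 rather than on 13 December 2009 when the act occurred.
Adding the 8 months base period to 2 September 2010 gives a deadline of 2 May 2011, before any tolling.
Because the automatic bankruptcy stay ran from 17 April 2011 to 23 April 2012, the deadline is extended by 372 days to 8 May 2012.
The other events in the timeline have no effect on the limitation period under the stated rules.
Ferreira filed on 1 May 2012, before the 8 May 2012 deadline, so the action is timely.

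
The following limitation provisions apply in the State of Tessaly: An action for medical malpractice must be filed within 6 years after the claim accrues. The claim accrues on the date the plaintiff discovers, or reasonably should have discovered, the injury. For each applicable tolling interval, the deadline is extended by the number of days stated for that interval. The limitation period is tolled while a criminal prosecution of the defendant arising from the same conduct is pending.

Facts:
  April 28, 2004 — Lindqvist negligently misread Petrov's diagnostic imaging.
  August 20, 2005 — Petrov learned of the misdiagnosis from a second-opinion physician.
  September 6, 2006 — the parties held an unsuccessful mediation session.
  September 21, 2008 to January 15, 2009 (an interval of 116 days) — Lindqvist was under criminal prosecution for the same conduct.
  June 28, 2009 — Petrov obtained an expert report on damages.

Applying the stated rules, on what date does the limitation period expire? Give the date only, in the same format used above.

The claim did not accrue until Petrov discovered the injury on August 20, 2005; the April 28, 2004 act date does not start the clock under the stated rule.
The untolled deadline — 6 years after August 20, 2005 — is August 20, 2011.
The pending criminal prosecution from September 21, 2008 to January 15, 2009 tolled the period for 116 days, extending the deadline to December 14, 2011.
Nothing else in the chronology tolls or restarts the period.

December 14, 2011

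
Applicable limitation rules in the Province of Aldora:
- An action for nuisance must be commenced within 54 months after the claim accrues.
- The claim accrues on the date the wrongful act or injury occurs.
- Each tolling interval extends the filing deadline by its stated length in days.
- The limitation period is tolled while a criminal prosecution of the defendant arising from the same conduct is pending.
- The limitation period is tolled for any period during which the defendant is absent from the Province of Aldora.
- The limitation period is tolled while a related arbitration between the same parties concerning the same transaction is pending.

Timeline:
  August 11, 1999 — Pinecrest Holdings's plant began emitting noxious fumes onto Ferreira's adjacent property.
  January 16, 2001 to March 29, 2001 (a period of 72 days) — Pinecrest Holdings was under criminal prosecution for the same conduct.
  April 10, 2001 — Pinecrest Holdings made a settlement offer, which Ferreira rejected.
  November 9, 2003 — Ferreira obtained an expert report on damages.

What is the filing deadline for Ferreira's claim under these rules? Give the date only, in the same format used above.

April 23, 2004

The claim accrued on August 11, 1999, the date of the act.
Adding the 54 months base period to August 11, 1999 gives a deadline of February 11, 2004, before any tolling.
The pending criminal prosecution from January 16, 2001 to March 29, 2001 tolled the period for 72 days, extending the deadline to April 23, 2004.
The other events in the timeline have no effect on the limitation period under the stated rules.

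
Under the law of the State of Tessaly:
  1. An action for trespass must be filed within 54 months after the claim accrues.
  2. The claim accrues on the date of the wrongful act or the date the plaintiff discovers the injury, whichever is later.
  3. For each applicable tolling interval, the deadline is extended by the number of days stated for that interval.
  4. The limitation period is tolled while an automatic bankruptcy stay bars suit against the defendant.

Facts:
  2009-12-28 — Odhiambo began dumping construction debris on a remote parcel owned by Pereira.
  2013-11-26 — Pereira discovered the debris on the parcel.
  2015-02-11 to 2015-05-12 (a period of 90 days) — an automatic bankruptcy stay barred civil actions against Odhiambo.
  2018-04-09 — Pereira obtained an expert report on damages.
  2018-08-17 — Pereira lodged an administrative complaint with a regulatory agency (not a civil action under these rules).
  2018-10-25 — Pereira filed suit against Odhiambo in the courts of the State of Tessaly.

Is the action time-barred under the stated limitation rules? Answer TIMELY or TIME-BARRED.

Because discovery on 2013-11-26 post-dates the 2009-12-28 act, accrual under the later-of rule falls on 2013-11-26.
The untolled deadline — 54 months after 2013-11-26 — is 2018-05-26.
The automatic bankruptcy stay from 2015-02-11 to 2015-05-12 tolled the period for 90 days, extending the deadline to 2018-08-24.
None of the other events listed affects the running of the period under the stated rules.
Pereira filed on 2018-10-25, after the 2018-08-24 deadline, so the action is time-barred.

TIME-BARRED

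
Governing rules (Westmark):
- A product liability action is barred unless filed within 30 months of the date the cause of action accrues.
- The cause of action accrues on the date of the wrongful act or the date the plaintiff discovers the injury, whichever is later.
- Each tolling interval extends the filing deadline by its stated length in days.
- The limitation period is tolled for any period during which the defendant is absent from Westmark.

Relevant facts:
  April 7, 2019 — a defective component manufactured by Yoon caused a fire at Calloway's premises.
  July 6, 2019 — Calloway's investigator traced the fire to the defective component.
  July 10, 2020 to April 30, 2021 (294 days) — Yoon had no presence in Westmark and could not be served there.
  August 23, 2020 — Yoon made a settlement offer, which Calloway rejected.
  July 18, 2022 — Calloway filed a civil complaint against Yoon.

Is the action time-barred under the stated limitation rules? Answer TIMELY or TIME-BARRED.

The claim accrued on July 6, 2019 — the later of the April 7, 2019 act and the July 6, 2019 discovery.
The untolled deadline — 30 months after July 6, 2019 — is January 6, 2022.
Because the defendant's absence from the jurisdiction ran from July 10, 2020 to April 30, 2021, the deadline is extended by 294 days to October 27, 2022.
The other events in the timeline have no effect on the limitation period under the stated rules.
Calloway filed on July 18, 2022, before the October 27, 2022 deadline, so the action is timely.

TIMELY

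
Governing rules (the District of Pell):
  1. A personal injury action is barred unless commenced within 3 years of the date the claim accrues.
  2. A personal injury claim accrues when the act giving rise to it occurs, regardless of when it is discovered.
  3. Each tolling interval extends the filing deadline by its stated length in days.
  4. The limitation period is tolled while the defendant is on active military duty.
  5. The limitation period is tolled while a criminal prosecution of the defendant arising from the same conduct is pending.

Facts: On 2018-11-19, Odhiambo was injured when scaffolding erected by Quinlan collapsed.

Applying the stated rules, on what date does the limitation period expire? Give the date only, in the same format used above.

The claim accrued on 2018-11-19, when the wrongful act occurred.
The untolled deadline — 3 years after 2018-11-19 — is 2021-11-19.

2021-11-19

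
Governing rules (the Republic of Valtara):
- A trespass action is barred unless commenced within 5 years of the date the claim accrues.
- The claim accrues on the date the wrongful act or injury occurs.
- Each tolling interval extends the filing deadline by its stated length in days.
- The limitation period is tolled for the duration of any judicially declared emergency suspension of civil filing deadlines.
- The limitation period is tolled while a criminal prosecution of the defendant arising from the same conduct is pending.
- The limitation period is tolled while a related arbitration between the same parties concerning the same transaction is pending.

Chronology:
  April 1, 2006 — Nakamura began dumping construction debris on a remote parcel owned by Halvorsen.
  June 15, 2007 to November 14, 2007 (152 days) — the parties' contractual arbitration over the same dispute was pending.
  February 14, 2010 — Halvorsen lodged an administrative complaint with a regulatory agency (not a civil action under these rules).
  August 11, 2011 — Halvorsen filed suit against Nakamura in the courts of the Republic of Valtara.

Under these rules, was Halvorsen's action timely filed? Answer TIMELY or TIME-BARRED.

The claim accrued on April 1, 2006, the date of the act.
The untolled deadline — 5 years after April 1, 2006 — is April 1, 2011.
The pending related arbitration from June 15, 2007 to November 14, 2007 tolled the period for 152 days, extending the deadline to August 31, 2011.
The other events in the timeline have no effect on the limitation period under the stated rules.
Filing on August 11, 2011 beat the August 31, 2011 deadline — the action is timely.

TIMELY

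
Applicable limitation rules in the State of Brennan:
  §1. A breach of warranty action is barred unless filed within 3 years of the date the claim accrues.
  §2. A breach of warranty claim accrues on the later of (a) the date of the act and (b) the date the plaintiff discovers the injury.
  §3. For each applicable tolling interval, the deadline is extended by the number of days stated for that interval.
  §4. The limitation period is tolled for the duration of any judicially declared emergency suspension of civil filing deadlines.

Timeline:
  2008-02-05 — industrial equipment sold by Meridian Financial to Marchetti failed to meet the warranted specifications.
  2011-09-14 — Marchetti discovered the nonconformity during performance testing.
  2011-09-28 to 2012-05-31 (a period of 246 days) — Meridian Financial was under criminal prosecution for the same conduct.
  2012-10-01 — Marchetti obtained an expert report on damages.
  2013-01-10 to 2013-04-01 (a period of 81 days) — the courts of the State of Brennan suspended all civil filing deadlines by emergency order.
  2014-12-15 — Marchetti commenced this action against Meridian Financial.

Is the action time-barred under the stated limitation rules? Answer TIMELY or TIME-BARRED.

The claim accrued on 2011-09-14 — the later of the 2008-02-05 act and the 2011-09-14 discovery.
Adding the 3 years base period to 2011-09-14 gives a deadline of 2014-09-14, before any tolling.
The period was tolled for 81 days by the emergency suspension of filing deadlines (2013-01-10 to 2013-04-01), pushing the deadline to 2014-12-04.
Although a criminal prosecution ran from 2011-09-28 to 2012-05-31, the stated rules do not make that a tolling event, so it is disregarded.
Nothing else in the chronology tolls or restarts the period.
The 2014-12-15 filing falls after the 2014-12-04 deadline; the claim is time-barred.

TIME-BARRED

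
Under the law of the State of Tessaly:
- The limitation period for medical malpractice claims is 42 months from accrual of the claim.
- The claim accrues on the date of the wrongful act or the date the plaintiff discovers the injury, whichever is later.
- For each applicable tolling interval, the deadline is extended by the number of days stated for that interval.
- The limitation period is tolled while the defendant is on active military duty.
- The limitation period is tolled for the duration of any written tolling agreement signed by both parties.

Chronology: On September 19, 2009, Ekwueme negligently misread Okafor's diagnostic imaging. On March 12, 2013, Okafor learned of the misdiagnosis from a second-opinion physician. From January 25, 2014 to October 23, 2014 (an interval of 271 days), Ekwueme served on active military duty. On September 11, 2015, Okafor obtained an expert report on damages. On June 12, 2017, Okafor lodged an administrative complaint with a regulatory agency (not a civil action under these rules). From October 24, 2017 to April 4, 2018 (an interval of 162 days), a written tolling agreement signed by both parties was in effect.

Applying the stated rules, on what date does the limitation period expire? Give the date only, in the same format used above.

June 10, 2017

The claim accrued on March 12, 2013 — the later of the September 19, 2009 act and the March 12, 2013 discovery.
The untolled deadline — 42 months after March 12, 2013 — is September 12, 2016.
The defendant's active military service from January 25, 2014 to October 23, 2014 tolled the period for 271 days, extending the deadline to June 10, 2017.
The written tolling agreement from October 24, 2017 to April 4, 2018 began after the period had already run on June 10, 2017, so it has no tolling effect.
Nothing else in the chronology tolls or restarts the period.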